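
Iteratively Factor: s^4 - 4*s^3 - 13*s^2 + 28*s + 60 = (s - 5)*(s^3 + s^2 - 8*s - 12) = (s - 5)*(s + 2)*(s^2 - s - 6) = (s - 5)*(s + 2)^2*(s - 3)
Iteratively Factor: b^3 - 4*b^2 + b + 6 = (b - 3)*(b^2 - b - 2) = (b - 3)*(b + 1)*(b - 2)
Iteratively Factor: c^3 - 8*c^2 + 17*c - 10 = (c - 1)*(c^2 - 7*c + 10) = (c - 5)*(c - 1)*(c - 2)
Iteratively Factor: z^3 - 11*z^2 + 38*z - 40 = (z - 4)*(z^2 - 7*z + 10) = (z - 5)*(z - 4)*(z - 2)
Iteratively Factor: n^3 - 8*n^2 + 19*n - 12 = (n - 1)*(n^2 - 7*n + 12) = (n - 3)*(n - 1)*(n - 4)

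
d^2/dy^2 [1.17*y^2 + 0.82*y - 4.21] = 2.34000000000000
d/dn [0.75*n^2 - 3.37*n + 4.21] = 1.5*n - 3.37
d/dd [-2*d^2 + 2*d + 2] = 2 - 4*d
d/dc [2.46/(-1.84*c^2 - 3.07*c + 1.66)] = (9.0528*c + 7.5522)/(1.84*c^2 + 3.07*c - 1.66)^2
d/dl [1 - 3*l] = -3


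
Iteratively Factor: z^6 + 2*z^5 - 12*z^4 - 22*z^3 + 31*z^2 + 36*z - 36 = (z - 3)*(z^5 + 5*z^4 + 3*z^3 - 13*z^2 - 8*z + 12) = (z - 3)*(z - 1)*(z^4 + 6*z^3 + 9*z^2 - 4*z - 12) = (z - 3)*(z - 1)^2*(z^3 + 7*z^2 + 16*z + 12) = (z - 3)*(z - 1)^2*(z + 3)*(z^2 + 4*z + 4) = (z - 3)*(z - 1)^2*(z + 2)*(z + 3)*(z + 2)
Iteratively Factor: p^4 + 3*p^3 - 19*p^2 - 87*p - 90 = (p + 3)*(p^3 - 19*p - 30) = (p + 2)*(p + 3)*(p^2 - 2*p - 15) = (p - 5)*(p + 2)*(p + 3)*(p + 3)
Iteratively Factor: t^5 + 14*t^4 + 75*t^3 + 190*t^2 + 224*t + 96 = (t + 1)*(t^4 + 13*t^3 + 62*t^2 + 128*t + 96) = (t + 1)*(t + 2)*(t^3 + 11*t^2 + 40*t + 48) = (t + 1)*(t + 2)*(t + 4)*(t^2 + 7*t + 12) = (t + 1)*(t + 2)*(t + 3)*(t + 4)*(t + 4)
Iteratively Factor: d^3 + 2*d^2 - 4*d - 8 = (d - 2)*(d^2 + 4*d + 4) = (d - 2)*(d + 2)*(d + 2)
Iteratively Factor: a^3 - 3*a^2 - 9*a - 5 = (a + 1)*(a^2 - 4*a - 5) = (a - 5)*(a + 1)*(a + 1)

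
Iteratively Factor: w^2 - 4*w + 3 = (w - 3)*(w - 1)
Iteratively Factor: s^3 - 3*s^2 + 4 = (s - 2)*(s^2 - s - 2) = (s - 2)^2*(s + 1)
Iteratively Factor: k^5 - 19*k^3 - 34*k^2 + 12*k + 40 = (k - 1)*(k^4 + k^3 - 18*k^2 - 52*k - 40) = (k - 5)*(k - 1)*(k^3 + 6*k^2 + 12*k + 8) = (k - 5)*(k - 1)*(k + 2)*(k^2 + 4*k + 4) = (k - 5)*(k - 1)*(k + 2)^2*(k + 2)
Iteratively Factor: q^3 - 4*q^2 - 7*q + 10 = (q + 2)*(q^2 - 6*q + 5) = (q - 1)*(q + 2)*(q - 5)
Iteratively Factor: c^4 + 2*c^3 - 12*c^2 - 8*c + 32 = (c + 4)*(c^3 - 2*c^2 - 4*c + 8) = (c - 2)*(c + 4)*(c^2 - 4) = (c - 2)^2*(c + 4)*(c + 2)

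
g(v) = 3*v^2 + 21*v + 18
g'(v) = 6*v + 21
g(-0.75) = 3.94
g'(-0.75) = 16.50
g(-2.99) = -17.97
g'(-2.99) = 3.06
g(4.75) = 185.44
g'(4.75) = 49.50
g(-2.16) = -13.36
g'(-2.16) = 8.04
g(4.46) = 171.33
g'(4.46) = 47.76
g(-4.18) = -17.36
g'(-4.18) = -4.08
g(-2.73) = -16.97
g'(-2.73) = 4.62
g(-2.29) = -14.36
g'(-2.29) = 7.26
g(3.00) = 108.00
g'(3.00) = 39.00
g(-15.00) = 378.00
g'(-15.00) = -69.00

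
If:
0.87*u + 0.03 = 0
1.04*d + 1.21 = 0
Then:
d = -1.16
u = -0.03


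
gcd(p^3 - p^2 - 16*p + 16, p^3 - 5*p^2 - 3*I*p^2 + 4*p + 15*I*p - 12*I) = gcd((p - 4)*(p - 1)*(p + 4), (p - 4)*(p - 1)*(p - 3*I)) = p^2 - 5*p + 4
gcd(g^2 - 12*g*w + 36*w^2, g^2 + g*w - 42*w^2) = -g + 6*w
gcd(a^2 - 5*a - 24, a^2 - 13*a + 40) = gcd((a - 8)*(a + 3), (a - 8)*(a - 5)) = a - 8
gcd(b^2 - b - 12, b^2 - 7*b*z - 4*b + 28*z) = b - 4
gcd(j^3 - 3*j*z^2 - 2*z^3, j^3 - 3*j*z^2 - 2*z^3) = -j^3 + 3*j*z^2 + 2*z^3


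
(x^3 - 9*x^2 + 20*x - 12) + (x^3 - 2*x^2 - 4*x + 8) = 2*x^3 - 11*x^2 + 16*x - 4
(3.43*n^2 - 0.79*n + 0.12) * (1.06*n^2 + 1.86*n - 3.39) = 3.6358*n^4 + 5.5424*n^3 - 12.9699*n^2 + 2.9013*n - 0.4068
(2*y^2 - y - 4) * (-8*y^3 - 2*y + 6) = -16*y^5 + 8*y^4 + 28*y^3 + 14*y^2 + 2*y - 24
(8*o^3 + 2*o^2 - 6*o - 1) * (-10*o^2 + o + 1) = -80*o^5 - 12*o^4 + 70*o^3 + 6*o^2 - 7*o - 1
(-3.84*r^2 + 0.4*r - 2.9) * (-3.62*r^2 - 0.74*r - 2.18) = 13.9008*r^4 + 1.3936*r^3 + 18.5732*r^2 + 1.274*r + 6.322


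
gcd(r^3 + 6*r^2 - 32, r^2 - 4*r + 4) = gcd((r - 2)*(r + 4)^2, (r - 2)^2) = r - 2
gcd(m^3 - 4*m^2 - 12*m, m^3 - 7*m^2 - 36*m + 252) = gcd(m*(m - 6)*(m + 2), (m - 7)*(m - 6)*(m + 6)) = m - 6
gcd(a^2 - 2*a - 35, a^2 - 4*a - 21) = a - 7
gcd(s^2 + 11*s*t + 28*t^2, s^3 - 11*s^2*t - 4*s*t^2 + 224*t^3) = s + 4*t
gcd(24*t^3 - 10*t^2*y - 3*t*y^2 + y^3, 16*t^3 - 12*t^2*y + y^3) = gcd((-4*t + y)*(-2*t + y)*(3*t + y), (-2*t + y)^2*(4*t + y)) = -2*t + y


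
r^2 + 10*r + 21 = (r + 3)*(r + 7)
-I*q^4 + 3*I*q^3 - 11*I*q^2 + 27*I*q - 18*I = (q - 2)*(q - 3*I)*(q + 3*I)*(-I*q + I)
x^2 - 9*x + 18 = (x - 6)*(x - 3)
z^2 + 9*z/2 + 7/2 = (z + 1)*(z + 7/2)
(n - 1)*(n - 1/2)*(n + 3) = n^3 + 3*n^2/2 - 4*n + 3/2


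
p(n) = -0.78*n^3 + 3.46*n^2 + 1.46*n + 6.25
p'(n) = -2.34*n^2 + 6.92*n + 1.46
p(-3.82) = 94.64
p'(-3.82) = -59.12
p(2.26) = 18.22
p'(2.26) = 5.15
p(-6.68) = 383.39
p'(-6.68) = -149.18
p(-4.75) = 160.98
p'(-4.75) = -84.21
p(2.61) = 19.76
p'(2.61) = 3.58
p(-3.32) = 68.08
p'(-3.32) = -47.31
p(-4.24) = 121.72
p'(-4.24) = -69.95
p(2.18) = 17.80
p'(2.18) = 5.42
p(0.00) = 6.25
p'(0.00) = 1.46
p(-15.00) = 3395.35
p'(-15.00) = -628.84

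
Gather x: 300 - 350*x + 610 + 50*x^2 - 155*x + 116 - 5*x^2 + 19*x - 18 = 45*x^2 - 486*x + 1008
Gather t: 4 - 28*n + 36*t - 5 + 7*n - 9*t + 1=-21*n + 27*t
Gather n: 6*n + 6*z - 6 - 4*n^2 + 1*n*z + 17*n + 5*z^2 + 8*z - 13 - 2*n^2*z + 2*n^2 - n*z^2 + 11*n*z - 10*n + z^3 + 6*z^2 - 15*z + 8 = n^2*(-2*z - 2) + n*(-z^2 + 12*z + 13) + z^3 + 11*z^2 - z - 11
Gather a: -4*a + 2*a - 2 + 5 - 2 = 1 - 2*a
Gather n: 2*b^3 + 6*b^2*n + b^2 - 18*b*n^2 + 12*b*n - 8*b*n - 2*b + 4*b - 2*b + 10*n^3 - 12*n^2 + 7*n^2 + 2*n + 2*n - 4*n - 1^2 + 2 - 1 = 2*b^3 + b^2 + 10*n^3 + n^2*(-18*b - 5) + n*(6*b^2 + 4*b)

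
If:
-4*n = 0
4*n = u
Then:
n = 0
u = 0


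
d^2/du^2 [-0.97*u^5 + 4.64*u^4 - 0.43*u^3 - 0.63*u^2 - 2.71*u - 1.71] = -19.4*u^3 + 55.68*u^2 - 2.58*u - 1.26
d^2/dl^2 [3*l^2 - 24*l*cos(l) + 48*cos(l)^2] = 24*l*cos(l) + 192*sin(l)^2 + 48*sin(l) - 90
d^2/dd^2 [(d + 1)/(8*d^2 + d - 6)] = 2*((d + 1)*(16*d + 1)^2 - 3*(8*d + 3)*(8*d^2 + d - 6))/(8*d^2 + d - 6)^3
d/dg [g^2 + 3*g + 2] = 2*g + 3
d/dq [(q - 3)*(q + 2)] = 2*q - 1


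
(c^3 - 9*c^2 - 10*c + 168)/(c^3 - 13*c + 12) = (c^2 - 13*c + 42)/(c^2 - 4*c + 3)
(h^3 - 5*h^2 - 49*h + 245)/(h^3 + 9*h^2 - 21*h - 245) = (h - 7)/(h + 7)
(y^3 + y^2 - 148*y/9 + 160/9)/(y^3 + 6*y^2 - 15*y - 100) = (y^2 - 4*y + 32/9)/(y^2 + y - 20)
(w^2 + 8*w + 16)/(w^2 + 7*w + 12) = (w + 4)/(w + 3)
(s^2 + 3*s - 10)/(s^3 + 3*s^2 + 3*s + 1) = (s^2 + 3*s - 10)/(s^3 + 3*s^2 + 3*s + 1)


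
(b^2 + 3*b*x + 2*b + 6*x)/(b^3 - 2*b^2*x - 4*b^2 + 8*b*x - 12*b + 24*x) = (-b - 3*x)/(-b^2 + 2*b*x + 6*b - 12*x)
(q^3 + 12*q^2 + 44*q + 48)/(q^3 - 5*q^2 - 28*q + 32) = (q^2 + 8*q + 12)/(q^2 - 9*q + 8)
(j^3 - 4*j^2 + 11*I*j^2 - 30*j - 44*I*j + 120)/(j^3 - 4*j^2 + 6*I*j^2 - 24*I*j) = (j + 5*I)/j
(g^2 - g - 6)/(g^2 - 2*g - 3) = (g + 2)/(g + 1)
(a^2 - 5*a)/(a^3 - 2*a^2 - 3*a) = (5 - a)/(-a^2 + 2*a + 3)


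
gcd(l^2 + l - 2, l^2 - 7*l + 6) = l - 1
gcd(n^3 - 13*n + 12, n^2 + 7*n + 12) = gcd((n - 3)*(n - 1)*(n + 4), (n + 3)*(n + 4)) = n + 4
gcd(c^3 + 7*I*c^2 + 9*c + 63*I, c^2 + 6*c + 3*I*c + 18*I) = c + 3*I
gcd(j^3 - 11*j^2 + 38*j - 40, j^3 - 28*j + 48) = j^2 - 6*j + 8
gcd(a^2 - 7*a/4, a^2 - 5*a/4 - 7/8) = a - 7/4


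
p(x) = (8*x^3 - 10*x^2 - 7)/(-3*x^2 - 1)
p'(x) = 6*x*(8*x^3 - 10*x^2 - 7)/(-3*x^2 - 1)^2 + (24*x^2 - 20*x)/(-3*x^2 - 1)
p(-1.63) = 7.60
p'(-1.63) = -2.45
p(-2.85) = 10.78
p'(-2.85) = -2.67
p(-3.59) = 12.76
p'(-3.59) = -2.68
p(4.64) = -8.80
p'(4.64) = -2.73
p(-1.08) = 6.39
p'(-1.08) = -1.82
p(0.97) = 2.38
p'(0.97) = -4.46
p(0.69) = 3.76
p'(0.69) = -5.43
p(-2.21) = 9.08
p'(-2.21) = -2.62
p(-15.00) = 43.28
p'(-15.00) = -2.67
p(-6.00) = 19.22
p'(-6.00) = -2.68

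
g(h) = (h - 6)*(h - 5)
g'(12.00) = 13.00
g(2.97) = 6.15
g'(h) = 2*h - 11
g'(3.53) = -3.94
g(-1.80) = 53.04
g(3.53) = 3.63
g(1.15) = 18.67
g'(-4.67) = -20.34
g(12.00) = 42.00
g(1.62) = 14.80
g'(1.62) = -7.76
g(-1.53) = 49.17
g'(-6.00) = -23.00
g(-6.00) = 132.00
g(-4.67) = 103.18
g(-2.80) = 68.64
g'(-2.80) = -16.60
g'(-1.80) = -14.60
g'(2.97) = -5.06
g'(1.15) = -8.70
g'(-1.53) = -14.06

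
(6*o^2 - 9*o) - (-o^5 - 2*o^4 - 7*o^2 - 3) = o^5 + 2*o^4 + 13*o^2 - 9*o + 3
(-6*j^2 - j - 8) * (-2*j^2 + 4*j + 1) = 12*j^4 - 22*j^3 + 6*j^2 - 33*j - 8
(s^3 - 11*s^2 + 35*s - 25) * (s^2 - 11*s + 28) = s^5 - 22*s^4 + 184*s^3 - 718*s^2 + 1255*s - 700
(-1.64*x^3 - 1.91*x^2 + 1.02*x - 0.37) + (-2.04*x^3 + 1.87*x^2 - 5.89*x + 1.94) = -3.68*x^3 - 0.0399999999999998*x^2 - 4.87*x + 1.57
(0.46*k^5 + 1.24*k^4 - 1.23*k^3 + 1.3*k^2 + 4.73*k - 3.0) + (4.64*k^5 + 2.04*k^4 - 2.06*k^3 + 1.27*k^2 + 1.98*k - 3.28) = 5.1*k^5 + 3.28*k^4 - 3.29*k^3 + 2.57*k^2 + 6.71*k - 6.28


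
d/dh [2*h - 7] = 2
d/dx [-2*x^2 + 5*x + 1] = 5 - 4*x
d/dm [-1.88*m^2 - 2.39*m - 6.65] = -3.76*m - 2.39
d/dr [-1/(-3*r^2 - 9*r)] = (-2*r - 3)/(3*r^2*(r + 3)^2)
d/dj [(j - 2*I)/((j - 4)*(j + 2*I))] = ((-j + 2*I)*(j - 4) + (-j + 2*I)*(j + 2*I) + (j - 4)*(j + 2*I))/((j - 4)^2*(j + 2*I)^2)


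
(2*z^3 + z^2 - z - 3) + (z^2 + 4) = 2*z^3 + 2*z^2 - z + 1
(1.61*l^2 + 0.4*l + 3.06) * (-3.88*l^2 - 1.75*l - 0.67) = -6.2468*l^4 - 4.3695*l^3 - 13.6515*l^2 - 5.623*l - 2.0502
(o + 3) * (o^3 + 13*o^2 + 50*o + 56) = o^4 + 16*o^3 + 89*o^2 + 206*o + 168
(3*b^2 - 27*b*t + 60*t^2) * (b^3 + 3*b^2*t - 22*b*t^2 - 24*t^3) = 3*b^5 - 18*b^4*t - 87*b^3*t^2 + 702*b^2*t^3 - 672*b*t^4 - 1440*t^5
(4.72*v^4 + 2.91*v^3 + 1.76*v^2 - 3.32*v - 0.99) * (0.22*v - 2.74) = 1.0384*v^5 - 12.2926*v^4 - 7.5862*v^3 - 5.5528*v^2 + 8.879*v + 2.7126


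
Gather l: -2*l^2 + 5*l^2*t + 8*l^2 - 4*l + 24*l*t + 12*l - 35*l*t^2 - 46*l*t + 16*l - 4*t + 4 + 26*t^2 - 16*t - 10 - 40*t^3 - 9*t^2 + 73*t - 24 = l^2*(5*t + 6) + l*(-35*t^2 - 22*t + 24) - 40*t^3 + 17*t^2 + 53*t - 30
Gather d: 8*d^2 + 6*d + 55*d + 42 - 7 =8*d^2 + 61*d + 35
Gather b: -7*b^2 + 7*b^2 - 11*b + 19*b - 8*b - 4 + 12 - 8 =0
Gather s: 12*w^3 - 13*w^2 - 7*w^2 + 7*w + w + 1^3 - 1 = 12*w^3 - 20*w^2 + 8*w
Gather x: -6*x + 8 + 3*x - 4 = 4 - 3*x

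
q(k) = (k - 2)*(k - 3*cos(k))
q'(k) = k + (k - 2)*(3*sin(k) + 1) - 3*cos(k)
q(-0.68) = 8.07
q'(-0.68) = -0.64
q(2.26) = 1.08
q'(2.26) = 5.03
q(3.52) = 9.59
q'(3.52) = 6.14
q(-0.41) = 7.62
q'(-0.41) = -2.69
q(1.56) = -0.67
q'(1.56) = -0.23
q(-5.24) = 48.87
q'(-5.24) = -32.76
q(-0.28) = 7.21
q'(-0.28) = -3.55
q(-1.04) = 7.78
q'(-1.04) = 2.27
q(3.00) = 5.97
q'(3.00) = 7.39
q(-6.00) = 71.04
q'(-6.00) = -23.59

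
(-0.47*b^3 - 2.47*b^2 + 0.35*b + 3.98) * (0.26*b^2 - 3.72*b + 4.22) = -0.1222*b^5 + 1.1062*b^4 + 7.296*b^3 - 10.6906*b^2 - 13.3286*b + 16.7956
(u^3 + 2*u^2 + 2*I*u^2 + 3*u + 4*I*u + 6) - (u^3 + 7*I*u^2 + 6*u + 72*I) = 2*u^2 - 5*I*u^2 - 3*u + 4*I*u + 6 - 72*I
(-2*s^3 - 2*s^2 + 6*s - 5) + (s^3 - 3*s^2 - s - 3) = -s^3 - 5*s^2 + 5*s - 8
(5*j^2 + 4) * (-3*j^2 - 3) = -15*j^4 - 27*j^2 - 12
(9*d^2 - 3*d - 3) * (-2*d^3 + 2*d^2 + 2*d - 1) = -18*d^5 + 24*d^4 + 18*d^3 - 21*d^2 - 3*d + 3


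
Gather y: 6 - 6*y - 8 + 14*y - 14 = 8*y - 16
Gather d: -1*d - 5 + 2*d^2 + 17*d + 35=2*d^2 + 16*d + 30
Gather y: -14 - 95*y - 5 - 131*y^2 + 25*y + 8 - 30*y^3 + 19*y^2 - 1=-30*y^3 - 112*y^2 - 70*y - 12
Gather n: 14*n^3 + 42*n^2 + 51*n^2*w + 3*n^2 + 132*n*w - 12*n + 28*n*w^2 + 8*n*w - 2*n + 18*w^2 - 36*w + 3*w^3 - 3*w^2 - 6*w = 14*n^3 + n^2*(51*w + 45) + n*(28*w^2 + 140*w - 14) + 3*w^3 + 15*w^2 - 42*w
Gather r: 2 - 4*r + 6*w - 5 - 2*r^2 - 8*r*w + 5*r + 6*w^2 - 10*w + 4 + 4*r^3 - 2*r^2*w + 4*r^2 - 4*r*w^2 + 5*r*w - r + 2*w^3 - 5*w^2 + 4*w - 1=4*r^3 + r^2*(2 - 2*w) + r*(-4*w^2 - 3*w) + 2*w^3 + w^2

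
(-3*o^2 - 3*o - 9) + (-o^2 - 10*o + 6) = -4*o^2 - 13*o - 3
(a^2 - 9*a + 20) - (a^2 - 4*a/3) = 20 - 23*a/3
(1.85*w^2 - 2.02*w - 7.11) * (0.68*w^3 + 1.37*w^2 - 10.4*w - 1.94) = 1.258*w^5 + 1.1609*w^4 - 26.8422*w^3 + 7.6783*w^2 + 77.8628*w + 13.7934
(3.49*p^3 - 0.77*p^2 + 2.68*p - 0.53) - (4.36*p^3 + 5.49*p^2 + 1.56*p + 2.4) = -0.87*p^3 - 6.26*p^2 + 1.12*p - 2.93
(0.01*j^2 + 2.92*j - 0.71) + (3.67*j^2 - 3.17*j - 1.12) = 3.68*j^2 - 0.25*j - 1.83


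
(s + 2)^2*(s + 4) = s^3 + 8*s^2 + 20*s + 16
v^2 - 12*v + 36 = (v - 6)^2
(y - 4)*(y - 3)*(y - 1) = y^3 - 8*y^2 + 19*y - 12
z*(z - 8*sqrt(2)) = z^2 - 8*sqrt(2)*z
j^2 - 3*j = j*(j - 3)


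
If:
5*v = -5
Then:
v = -1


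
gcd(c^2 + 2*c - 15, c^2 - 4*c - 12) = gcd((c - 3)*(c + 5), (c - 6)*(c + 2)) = 1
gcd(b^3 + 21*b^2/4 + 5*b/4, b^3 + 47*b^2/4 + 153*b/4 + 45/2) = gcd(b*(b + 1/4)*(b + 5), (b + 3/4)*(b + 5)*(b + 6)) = b + 5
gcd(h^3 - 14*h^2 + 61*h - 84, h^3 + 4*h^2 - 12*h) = 1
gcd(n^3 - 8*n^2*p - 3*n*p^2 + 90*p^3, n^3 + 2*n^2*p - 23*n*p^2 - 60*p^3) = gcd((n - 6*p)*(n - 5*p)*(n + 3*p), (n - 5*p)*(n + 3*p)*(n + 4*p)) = -n^2 + 2*n*p + 15*p^2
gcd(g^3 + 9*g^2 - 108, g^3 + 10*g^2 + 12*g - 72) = g^2 + 12*g + 36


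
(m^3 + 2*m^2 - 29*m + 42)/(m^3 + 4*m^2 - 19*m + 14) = (m - 3)/(m - 1)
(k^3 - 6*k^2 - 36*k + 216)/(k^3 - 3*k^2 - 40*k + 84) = (k^2 - 12*k + 36)/(k^2 - 9*k + 14)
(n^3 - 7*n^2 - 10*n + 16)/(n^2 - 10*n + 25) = (n^3 - 7*n^2 - 10*n + 16)/(n^2 - 10*n + 25)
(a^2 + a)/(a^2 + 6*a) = (a + 1)/(a + 6)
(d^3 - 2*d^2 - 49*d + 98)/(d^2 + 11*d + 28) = (d^2 - 9*d + 14)/(d + 4)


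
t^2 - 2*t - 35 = (t - 7)*(t + 5)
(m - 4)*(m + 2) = m^2 - 2*m - 8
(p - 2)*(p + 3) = p^2 + p - 6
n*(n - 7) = n^2 - 7*n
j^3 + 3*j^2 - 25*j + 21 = (j - 3)*(j - 1)*(j + 7)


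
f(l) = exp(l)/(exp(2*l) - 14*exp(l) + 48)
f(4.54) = 0.01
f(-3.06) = 0.00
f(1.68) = 3.21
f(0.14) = 0.03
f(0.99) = 0.15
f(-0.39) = 0.02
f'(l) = (-2*exp(2*l) + 14*exp(l))*exp(l)/(exp(2*l) - 14*exp(l) + 48)^2 + exp(l)/(exp(2*l) - 14*exp(l) + 48) = (48 - exp(2*l))*exp(l)/(exp(4*l) - 28*exp(3*l) + 292*exp(2*l) - 1344*exp(l) + 2304)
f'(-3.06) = 0.00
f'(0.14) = 0.05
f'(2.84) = -0.41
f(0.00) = 0.03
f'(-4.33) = 0.00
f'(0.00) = 0.04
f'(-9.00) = 0.00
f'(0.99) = 0.36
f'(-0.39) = 0.02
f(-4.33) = 0.00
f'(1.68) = 36.90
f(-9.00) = 0.00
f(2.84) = 0.17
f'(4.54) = -0.01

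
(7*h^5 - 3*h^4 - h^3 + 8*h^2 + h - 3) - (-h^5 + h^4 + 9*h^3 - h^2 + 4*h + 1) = 8*h^5 - 4*h^4 - 10*h^3 + 9*h^2 - 3*h - 4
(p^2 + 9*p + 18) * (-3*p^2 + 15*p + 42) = -3*p^4 - 12*p^3 + 123*p^2 + 648*p + 756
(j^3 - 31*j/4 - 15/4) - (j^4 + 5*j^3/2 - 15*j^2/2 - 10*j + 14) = -j^4 - 3*j^3/2 + 15*j^2/2 + 9*j/4 - 71/4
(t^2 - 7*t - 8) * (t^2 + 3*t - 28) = t^4 - 4*t^3 - 57*t^2 + 172*t + 224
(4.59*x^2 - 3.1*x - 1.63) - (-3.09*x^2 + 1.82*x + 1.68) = 7.68*x^2 - 4.92*x - 3.31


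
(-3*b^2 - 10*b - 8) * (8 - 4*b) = 12*b^3 + 16*b^2 - 48*b - 64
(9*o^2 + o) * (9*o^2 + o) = 81*o^4 + 18*o^3 + o^2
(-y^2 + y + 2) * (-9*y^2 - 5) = 9*y^4 - 9*y^3 - 13*y^2 - 5*y - 10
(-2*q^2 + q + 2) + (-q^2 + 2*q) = -3*q^2 + 3*q + 2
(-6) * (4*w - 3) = 18 - 24*w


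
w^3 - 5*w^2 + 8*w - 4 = (w - 2)^2*(w - 1)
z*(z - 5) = z^2 - 5*z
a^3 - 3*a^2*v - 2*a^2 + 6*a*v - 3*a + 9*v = (a - 3)*(a + 1)*(a - 3*v)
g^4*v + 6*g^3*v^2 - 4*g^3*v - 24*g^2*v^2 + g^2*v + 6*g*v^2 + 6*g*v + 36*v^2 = (g - 3)*(g - 2)*(g + 6*v)*(g*v + v)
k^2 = k^2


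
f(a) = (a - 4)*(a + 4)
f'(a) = 2*a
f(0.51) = -15.74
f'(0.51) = 1.02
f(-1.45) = -13.90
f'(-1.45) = -2.90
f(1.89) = -12.43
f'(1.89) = 3.78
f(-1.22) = -14.51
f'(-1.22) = -2.44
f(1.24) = -14.46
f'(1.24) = 2.48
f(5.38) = 12.94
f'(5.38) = 10.76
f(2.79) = -8.22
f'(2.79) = 5.58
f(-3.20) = -5.76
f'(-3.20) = -6.40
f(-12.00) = 128.00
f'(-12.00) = -24.00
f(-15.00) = 209.00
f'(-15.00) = -30.00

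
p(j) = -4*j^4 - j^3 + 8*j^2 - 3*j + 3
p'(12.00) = -27891.00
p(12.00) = -83553.00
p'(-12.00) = 27021.00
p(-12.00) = -80025.00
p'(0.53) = 2.26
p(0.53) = 3.19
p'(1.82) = -80.27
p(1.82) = -25.88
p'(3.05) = -436.07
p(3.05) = -306.25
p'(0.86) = -1.64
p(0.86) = 3.51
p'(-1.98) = 77.76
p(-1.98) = -13.41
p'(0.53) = 2.26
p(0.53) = 3.19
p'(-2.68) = 240.55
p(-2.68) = -118.60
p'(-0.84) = -9.07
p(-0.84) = 9.77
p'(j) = -16*j^3 - 3*j^2 + 16*j - 3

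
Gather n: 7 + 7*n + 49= 7*n + 56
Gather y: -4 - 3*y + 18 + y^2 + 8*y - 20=y^2 + 5*y - 6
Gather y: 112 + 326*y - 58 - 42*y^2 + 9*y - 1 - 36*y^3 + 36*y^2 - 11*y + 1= -36*y^3 - 6*y^2 + 324*y + 54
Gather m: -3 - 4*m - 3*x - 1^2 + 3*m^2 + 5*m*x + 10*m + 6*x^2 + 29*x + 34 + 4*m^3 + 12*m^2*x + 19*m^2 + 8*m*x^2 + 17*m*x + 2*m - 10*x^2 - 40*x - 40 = 4*m^3 + m^2*(12*x + 22) + m*(8*x^2 + 22*x + 8) - 4*x^2 - 14*x - 10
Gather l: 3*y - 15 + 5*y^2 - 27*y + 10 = 5*y^2 - 24*y - 5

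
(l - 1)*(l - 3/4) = l^2 - 7*l/4 + 3/4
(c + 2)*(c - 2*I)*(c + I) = c^3 + 2*c^2 - I*c^2 + 2*c - 2*I*c + 4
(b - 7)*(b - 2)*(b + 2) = b^3 - 7*b^2 - 4*b + 28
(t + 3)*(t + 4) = t^2 + 7*t + 12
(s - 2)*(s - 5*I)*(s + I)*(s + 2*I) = s^4 - 2*s^3 - 2*I*s^3 + 13*s^2 + 4*I*s^2 - 26*s + 10*I*s - 20*I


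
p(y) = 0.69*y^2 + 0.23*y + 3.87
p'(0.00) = 0.23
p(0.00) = 3.87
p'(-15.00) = -20.47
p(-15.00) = 155.67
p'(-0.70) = -0.74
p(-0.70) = 4.05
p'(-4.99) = -6.66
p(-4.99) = 19.90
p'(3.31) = 4.80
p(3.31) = 12.19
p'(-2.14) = -2.72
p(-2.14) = 6.54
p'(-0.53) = -0.50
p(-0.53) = 3.94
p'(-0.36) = -0.27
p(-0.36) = 3.88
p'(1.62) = 2.47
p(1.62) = 6.05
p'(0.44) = 0.84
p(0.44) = 4.10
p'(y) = 1.38*y + 0.23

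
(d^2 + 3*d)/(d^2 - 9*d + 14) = d*(d + 3)/(d^2 - 9*d + 14)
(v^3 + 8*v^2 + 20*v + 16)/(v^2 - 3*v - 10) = (v^2 + 6*v + 8)/(v - 5)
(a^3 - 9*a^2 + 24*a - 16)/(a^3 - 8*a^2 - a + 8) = (a^2 - 8*a + 16)/(a^2 - 7*a - 8)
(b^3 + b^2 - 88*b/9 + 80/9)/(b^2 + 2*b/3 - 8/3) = (3*b^2 + 7*b - 20)/(3*(b + 2))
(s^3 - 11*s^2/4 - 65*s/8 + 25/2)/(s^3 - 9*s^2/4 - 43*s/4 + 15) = (s + 5/2)/(s + 3)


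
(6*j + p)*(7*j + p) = 42*j^2 + 13*j*p + p^2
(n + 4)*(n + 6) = n^2 + 10*n + 24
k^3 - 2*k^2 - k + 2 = (k - 2)*(k - 1)*(k + 1)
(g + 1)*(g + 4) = g^2 + 5*g + 4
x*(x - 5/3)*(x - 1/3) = x^3 - 2*x^2 + 5*x/9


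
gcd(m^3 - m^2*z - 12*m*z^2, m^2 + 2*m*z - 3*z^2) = m + 3*z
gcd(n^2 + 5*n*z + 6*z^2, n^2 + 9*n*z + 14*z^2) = n + 2*z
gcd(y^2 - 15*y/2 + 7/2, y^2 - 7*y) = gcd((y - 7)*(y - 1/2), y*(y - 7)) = y - 7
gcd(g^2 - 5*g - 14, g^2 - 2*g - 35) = g - 7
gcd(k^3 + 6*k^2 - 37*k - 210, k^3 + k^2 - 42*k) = k^2 + k - 42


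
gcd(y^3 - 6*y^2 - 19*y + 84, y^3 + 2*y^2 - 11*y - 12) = y^2 + y - 12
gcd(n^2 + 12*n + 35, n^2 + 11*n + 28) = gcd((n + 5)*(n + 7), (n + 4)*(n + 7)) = n + 7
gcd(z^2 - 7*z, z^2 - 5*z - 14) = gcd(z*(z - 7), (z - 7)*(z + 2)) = z - 7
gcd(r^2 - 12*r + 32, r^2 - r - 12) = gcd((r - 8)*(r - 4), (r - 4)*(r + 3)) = r - 4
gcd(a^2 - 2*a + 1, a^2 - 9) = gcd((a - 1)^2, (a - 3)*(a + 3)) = 1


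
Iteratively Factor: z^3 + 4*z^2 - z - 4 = (z + 1)*(z^2 + 3*z - 4) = (z - 1)*(z + 1)*(z + 4)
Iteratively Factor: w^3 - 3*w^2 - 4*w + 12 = (w - 3)*(w^2 - 4) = (w - 3)*(w - 2)*(w + 2)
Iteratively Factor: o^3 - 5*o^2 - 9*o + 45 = (o + 3)*(o^2 - 8*o + 15) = (o - 3)*(o + 3)*(o - 5)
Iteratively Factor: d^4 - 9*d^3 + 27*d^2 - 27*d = (d - 3)*(d^3 - 6*d^2 + 9*d) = (d - 3)^2*(d^2 - 3*d) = (d - 3)^3*(d)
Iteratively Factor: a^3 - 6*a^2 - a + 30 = (a + 2)*(a^2 - 8*a + 15) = (a - 3)*(a + 2)*(a - 5)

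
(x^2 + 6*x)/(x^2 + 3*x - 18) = x/(x - 3)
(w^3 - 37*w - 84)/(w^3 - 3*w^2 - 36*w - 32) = (w^2 - 4*w - 21)/(w^2 - 7*w - 8)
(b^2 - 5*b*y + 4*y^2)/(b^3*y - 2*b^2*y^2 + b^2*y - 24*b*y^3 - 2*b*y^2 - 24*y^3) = (-b^2 + 5*b*y - 4*y^2)/(y*(-b^3 + 2*b^2*y - b^2 + 24*b*y^2 + 2*b*y + 24*y^2))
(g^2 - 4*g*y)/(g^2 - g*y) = (g - 4*y)/(g - y)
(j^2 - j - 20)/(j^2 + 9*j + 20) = (j - 5)/(j + 5)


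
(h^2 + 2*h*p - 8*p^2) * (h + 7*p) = h^3 + 9*h^2*p + 6*h*p^2 - 56*p^3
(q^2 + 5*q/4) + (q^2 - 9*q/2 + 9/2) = 2*q^2 - 13*q/4 + 9/2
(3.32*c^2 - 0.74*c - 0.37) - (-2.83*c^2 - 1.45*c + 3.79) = 6.15*c^2 + 0.71*c - 4.16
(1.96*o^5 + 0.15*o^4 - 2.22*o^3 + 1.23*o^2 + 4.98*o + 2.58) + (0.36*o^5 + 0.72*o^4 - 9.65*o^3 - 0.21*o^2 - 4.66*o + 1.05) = 2.32*o^5 + 0.87*o^4 - 11.87*o^3 + 1.02*o^2 + 0.32*o + 3.63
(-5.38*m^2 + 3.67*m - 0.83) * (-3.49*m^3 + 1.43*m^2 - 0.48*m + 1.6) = 18.7762*m^5 - 20.5017*m^4 + 10.7272*m^3 - 11.5565*m^2 + 6.2704*m - 1.328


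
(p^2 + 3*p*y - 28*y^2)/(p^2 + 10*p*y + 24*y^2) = (p^2 + 3*p*y - 28*y^2)/(p^2 + 10*p*y + 24*y^2)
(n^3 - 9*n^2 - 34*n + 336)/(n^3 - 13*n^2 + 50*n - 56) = (n^2 - 2*n - 48)/(n^2 - 6*n + 8)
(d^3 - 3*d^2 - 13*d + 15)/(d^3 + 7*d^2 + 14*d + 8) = (d^3 - 3*d^2 - 13*d + 15)/(d^3 + 7*d^2 + 14*d + 8)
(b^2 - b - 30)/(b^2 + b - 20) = (b - 6)/(b - 4)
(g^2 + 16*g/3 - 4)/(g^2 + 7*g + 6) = (g - 2/3)/(g + 1)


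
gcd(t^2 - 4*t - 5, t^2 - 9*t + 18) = 1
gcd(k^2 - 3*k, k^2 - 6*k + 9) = k - 3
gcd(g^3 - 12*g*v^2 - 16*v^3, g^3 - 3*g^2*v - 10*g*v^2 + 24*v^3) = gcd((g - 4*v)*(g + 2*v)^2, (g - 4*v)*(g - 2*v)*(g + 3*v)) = -g + 4*v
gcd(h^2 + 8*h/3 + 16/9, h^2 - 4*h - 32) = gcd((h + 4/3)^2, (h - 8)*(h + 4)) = 1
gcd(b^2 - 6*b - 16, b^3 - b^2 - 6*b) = b + 2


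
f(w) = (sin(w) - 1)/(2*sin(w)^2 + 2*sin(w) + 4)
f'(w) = (-4*sin(w)*cos(w) - 2*cos(w))*(sin(w) - 1)/(2*sin(w)^2 + 2*sin(w) + 4)^2 + cos(w)/(2*sin(w)^2 + 2*sin(w) + 4)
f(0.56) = -0.08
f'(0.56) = 0.20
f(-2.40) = -0.47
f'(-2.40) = -0.14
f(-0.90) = -0.49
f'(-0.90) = 0.08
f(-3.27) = -0.20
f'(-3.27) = -0.35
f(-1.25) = -0.50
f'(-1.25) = 0.01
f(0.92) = -0.03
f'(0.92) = 0.10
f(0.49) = -0.10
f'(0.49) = 0.23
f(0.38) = -0.13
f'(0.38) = 0.27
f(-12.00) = -0.08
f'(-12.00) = 0.20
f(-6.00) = -0.15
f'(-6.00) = 0.30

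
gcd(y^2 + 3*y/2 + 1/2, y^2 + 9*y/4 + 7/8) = y + 1/2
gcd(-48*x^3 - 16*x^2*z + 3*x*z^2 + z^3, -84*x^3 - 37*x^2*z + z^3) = 12*x^2 + 7*x*z + z^2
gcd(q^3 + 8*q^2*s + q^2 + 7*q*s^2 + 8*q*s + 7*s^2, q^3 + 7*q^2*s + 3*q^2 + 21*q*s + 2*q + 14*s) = q^2 + 7*q*s + q + 7*s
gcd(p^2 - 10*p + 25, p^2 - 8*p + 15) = p - 5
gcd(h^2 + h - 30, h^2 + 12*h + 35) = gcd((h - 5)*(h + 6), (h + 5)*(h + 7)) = 1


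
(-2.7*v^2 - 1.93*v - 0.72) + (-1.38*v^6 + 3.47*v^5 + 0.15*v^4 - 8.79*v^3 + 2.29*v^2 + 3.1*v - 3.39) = -1.38*v^6 + 3.47*v^5 + 0.15*v^4 - 8.79*v^3 - 0.41*v^2 + 1.17*v - 4.11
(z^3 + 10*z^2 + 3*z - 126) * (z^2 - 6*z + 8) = z^5 + 4*z^4 - 49*z^3 - 64*z^2 + 780*z - 1008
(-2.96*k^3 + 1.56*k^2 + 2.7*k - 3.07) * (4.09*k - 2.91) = -12.1064*k^4 + 14.994*k^3 + 6.5034*k^2 - 20.4133*k + 8.9337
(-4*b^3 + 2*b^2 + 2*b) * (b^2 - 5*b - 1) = -4*b^5 + 22*b^4 - 4*b^3 - 12*b^2 - 2*b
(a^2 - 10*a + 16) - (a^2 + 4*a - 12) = 28 - 14*a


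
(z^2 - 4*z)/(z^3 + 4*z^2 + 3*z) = (z - 4)/(z^2 + 4*z + 3)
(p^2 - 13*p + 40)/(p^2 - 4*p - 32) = (p - 5)/(p + 4)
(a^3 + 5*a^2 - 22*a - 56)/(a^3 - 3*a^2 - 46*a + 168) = (a + 2)/(a - 6)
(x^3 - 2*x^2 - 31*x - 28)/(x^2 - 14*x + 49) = (x^2 + 5*x + 4)/(x - 7)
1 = 1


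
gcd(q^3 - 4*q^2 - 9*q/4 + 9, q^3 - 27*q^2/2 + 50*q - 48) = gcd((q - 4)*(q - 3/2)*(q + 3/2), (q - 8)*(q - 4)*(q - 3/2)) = q^2 - 11*q/2 + 6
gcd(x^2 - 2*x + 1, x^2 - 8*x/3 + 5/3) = x - 1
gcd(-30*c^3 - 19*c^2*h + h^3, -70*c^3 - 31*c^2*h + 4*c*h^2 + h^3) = 10*c^2 + 3*c*h - h^2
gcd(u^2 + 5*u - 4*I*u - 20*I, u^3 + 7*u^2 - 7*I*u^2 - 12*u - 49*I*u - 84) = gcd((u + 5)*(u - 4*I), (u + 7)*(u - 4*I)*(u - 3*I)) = u - 4*I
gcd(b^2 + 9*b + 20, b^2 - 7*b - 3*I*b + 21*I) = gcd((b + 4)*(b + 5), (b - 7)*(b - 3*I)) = 1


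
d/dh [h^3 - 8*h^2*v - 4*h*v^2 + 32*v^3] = 3*h^2 - 16*h*v - 4*v^2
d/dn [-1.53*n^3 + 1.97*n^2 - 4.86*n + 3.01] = -4.59*n^2 + 3.94*n - 4.86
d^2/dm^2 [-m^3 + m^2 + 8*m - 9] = 2 - 6*m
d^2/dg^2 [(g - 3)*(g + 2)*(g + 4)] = 6*g + 6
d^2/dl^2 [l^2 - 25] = 2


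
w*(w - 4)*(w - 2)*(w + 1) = w^4 - 5*w^3 + 2*w^2 + 8*w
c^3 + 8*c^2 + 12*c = c*(c + 2)*(c + 6)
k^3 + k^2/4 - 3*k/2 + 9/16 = (k - 3/4)*(k - 1/2)*(k + 3/2)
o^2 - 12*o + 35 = (o - 7)*(o - 5)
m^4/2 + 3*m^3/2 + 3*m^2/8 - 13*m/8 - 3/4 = (m/2 + 1)*(m - 1)*(m + 1/2)*(m + 3/2)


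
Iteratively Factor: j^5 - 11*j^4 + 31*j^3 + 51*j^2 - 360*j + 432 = (j - 3)*(j^4 - 8*j^3 + 7*j^2 + 72*j - 144) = (j - 3)*(j + 3)*(j^3 - 11*j^2 + 40*j - 48) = (j - 4)*(j - 3)*(j + 3)*(j^2 - 7*j + 12) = (j - 4)*(j - 3)^2*(j + 3)*(j - 4)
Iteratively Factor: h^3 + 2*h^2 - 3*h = (h - 1)*(h^2 + 3*h) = (h - 1)*(h + 3)*(h)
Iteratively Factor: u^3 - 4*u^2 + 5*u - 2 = (u - 1)*(u^2 - 3*u + 2) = (u - 1)^2*(u - 2)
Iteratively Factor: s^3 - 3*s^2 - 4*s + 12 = (s - 3)*(s^2 - 4) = (s - 3)*(s + 2)*(s - 2)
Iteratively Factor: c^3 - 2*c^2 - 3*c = (c)*(c^2 - 2*c - 3) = c*(c - 3)*(c + 1)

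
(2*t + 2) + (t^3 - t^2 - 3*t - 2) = t^3 - t^2 - t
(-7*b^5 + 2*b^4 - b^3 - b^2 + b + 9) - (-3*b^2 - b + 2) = -7*b^5 + 2*b^4 - b^3 + 2*b^2 + 2*b + 7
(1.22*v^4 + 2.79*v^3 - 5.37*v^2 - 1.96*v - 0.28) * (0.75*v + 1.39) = 0.915*v^5 + 3.7883*v^4 - 0.1494*v^3 - 8.9343*v^2 - 2.9344*v - 0.3892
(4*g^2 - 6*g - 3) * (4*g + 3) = 16*g^3 - 12*g^2 - 30*g - 9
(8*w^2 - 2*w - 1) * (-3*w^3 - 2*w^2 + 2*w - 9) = -24*w^5 - 10*w^4 + 23*w^3 - 74*w^2 + 16*w + 9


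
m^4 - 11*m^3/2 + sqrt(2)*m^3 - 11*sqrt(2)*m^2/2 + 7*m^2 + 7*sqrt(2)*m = m*(m - 7/2)*(m - 2)*(m + sqrt(2))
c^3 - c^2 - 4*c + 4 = (c - 2)*(c - 1)*(c + 2)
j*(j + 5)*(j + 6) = j^3 + 11*j^2 + 30*j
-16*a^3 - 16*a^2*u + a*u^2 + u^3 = (-4*a + u)*(a + u)*(4*a + u)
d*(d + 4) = d^2 + 4*d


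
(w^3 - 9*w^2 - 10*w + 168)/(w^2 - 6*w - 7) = (w^2 - 2*w - 24)/(w + 1)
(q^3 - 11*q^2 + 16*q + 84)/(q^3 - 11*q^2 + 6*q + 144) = (q^2 - 5*q - 14)/(q^2 - 5*q - 24)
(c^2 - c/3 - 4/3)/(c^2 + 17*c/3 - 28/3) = (c + 1)/(c + 7)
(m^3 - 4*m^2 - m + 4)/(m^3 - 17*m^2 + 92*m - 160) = (m^2 - 1)/(m^2 - 13*m + 40)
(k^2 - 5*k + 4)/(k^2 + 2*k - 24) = (k - 1)/(k + 6)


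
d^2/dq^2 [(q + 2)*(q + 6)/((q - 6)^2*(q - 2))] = 2*(q^4 + 36*q^3 - 48*q^2 - 784*q + 1968)/(q^7 - 30*q^6 + 372*q^5 - 2456*q^4 + 9264*q^3 - 19872*q^2 + 22464*q - 10368)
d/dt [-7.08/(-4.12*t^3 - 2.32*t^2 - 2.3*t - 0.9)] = (-87.5088*t^2 - 32.8512*t - 16.284)/(4.12*t^3 + 2.32*t^2 + 2.3*t + 0.9)^2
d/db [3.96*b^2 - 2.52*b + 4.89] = 7.92*b - 2.52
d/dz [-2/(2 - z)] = -2/(z - 2)^2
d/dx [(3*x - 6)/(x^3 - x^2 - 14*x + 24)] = 3*(-2*x - 1)/(x^4 + 2*x^3 - 23*x^2 - 24*x + 144)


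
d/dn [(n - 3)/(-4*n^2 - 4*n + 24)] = (-n^2 - n + (n - 3)*(2*n + 1) + 6)/(4*(n^2 + n - 6)^2)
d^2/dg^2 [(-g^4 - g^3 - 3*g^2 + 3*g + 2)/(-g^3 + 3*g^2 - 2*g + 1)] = 2*(13*g^6 - 30*g^5 + 24*g^4 + 51*g^3 - 111*g^2 + 60*g - 5)/(g^9 - 9*g^8 + 33*g^7 - 66*g^6 + 84*g^5 - 75*g^4 + 47*g^3 - 21*g^2 + 6*g - 1)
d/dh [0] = 0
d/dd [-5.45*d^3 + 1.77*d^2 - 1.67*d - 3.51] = -16.35*d^2 + 3.54*d - 1.67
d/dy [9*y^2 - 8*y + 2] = 18*y - 8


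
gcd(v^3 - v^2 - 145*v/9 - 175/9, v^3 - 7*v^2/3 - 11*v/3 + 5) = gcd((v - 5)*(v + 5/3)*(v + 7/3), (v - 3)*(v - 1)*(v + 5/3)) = v + 5/3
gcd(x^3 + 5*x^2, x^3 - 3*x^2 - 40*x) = x^2 + 5*x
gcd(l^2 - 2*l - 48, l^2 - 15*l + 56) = l - 8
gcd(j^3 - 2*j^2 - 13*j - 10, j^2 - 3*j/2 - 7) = j + 2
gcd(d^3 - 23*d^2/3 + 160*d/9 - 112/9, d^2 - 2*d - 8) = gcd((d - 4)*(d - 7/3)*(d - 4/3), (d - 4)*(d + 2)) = d - 4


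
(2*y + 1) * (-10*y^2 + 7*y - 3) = -20*y^3 + 4*y^2 + y - 3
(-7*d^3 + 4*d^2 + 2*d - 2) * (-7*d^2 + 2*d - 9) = 49*d^5 - 42*d^4 + 57*d^3 - 18*d^2 - 22*d + 18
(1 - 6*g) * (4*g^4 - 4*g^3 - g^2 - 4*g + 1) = -24*g^5 + 28*g^4 + 2*g^3 + 23*g^2 - 10*g + 1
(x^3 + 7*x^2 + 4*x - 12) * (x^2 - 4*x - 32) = x^5 + 3*x^4 - 56*x^3 - 252*x^2 - 80*x + 384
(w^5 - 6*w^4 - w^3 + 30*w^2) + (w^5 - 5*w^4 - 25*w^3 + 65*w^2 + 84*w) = 2*w^5 - 11*w^4 - 26*w^3 + 95*w^2 + 84*w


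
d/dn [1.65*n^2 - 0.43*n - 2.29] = 3.3*n - 0.43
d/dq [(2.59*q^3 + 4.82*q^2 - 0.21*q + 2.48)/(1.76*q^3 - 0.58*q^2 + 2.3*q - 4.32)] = (-1.77635683940025e-15*q^5 - 9.9854*q^4 + 12.6532*q^3 - 35.6966*q^2 - 38.768*q - 4.7968)/(3.0976*q^6 - 2.0416*q^5 + 8.4324*q^4 - 17.8744*q^3 + 10.3012*q^2 - 19.872*q + 18.6624)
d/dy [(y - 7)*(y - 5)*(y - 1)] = 3*y^2 - 26*y + 47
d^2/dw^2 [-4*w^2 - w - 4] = -8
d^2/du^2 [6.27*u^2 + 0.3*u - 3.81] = 12.5400000000000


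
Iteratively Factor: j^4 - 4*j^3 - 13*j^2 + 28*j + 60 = (j + 2)*(j^3 - 6*j^2 - j + 30) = (j - 5)*(j + 2)*(j^2 - j - 6) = (j - 5)*(j + 2)^2*(j - 3)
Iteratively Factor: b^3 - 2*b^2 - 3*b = (b)*(b^2 - 2*b - 3) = b*(b + 1)*(b - 3)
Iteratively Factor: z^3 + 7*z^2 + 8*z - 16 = (z + 4)*(z^2 + 3*z - 4) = (z - 1)*(z + 4)*(z + 4)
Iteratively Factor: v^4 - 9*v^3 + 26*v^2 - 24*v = (v - 3)*(v^3 - 6*v^2 + 8*v) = (v - 3)*(v - 2)*(v^2 - 4*v) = (v - 4)*(v - 3)*(v - 2)*(v)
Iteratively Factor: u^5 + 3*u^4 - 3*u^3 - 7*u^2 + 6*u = (u - 1)*(u^4 + 4*u^3 + u^2 - 6*u) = u*(u - 1)*(u^3 + 4*u^2 + u - 6) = u*(u - 1)*(u + 2)*(u^2 + 2*u - 3) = u*(u - 1)^2*(u + 2)*(u + 3)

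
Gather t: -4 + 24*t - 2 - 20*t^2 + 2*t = -20*t^2 + 26*t - 6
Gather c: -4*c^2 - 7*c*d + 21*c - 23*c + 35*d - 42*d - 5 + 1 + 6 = -4*c^2 + c*(-7*d - 2) - 7*d + 2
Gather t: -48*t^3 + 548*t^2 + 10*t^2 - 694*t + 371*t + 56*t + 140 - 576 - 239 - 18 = -48*t^3 + 558*t^2 - 267*t - 693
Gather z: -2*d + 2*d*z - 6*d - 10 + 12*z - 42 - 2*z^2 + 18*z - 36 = -8*d - 2*z^2 + z*(2*d + 30) - 88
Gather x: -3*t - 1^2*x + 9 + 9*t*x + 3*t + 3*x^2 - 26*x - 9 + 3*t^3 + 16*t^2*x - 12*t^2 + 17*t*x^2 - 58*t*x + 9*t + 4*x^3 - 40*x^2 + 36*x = 3*t^3 - 12*t^2 + 9*t + 4*x^3 + x^2*(17*t - 37) + x*(16*t^2 - 49*t + 9)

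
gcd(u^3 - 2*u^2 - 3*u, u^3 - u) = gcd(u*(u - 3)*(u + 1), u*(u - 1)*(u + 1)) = u^2 + u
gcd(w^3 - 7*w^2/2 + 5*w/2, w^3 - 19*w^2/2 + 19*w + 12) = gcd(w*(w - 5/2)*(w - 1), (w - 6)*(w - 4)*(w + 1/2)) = 1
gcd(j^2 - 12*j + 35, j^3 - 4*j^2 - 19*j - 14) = j - 7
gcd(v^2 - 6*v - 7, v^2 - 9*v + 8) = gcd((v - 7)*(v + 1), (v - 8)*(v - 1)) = 1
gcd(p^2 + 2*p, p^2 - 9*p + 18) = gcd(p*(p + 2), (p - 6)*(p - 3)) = 1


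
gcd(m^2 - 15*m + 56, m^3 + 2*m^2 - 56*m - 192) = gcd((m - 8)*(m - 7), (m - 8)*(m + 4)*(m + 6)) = m - 8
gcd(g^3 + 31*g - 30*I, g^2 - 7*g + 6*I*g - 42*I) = g + 6*I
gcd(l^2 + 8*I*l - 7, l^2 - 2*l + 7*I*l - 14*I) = l + 7*I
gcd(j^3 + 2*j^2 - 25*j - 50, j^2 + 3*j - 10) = j + 5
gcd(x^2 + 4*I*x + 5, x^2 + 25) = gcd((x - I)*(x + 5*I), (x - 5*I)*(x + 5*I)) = x + 5*I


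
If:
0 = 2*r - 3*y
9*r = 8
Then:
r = 8/9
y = 16/27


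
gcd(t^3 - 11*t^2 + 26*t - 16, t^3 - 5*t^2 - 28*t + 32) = t^2 - 9*t + 8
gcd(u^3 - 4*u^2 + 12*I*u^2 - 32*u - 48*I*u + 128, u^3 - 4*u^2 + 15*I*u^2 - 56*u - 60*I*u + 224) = u^2 + u*(-4 + 8*I) - 32*I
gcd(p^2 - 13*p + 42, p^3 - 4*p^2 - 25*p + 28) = p - 7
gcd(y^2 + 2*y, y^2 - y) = y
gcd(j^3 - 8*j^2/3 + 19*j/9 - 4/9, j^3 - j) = j - 1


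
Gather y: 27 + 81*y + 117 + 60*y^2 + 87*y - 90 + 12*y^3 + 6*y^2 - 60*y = 12*y^3 + 66*y^2 + 108*y + 54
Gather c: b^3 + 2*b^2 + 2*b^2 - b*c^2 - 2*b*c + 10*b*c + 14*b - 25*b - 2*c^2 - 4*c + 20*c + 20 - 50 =b^3 + 4*b^2 - 11*b + c^2*(-b - 2) + c*(8*b + 16) - 30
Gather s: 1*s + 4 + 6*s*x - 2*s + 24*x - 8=s*(6*x - 1) + 24*x - 4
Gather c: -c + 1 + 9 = 10 - c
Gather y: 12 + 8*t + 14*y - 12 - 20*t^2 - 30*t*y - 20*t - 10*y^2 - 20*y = -20*t^2 - 12*t - 10*y^2 + y*(-30*t - 6)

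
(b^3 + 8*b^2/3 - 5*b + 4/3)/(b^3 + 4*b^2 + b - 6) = (3*b^2 + 11*b - 4)/(3*(b^2 + 5*b + 6))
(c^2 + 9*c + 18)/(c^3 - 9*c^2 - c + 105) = (c + 6)/(c^2 - 12*c + 35)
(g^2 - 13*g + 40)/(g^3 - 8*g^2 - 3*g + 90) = (g - 8)/(g^2 - 3*g - 18)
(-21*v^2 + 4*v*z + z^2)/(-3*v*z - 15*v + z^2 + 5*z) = (7*v + z)/(z + 5)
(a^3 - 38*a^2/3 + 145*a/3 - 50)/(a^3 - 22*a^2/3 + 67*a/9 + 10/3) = 3*(a - 5)/(3*a + 1)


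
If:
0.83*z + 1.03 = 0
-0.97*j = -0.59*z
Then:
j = -0.75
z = -1.24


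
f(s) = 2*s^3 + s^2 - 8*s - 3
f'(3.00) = 52.00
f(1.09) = -7.94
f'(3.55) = 74.72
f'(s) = 6*s^2 + 2*s - 8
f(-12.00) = -3219.00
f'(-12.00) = 832.00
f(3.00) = 36.00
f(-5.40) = -245.57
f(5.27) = 275.34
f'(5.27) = 169.18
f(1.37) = -6.94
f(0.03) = -3.24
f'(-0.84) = -5.45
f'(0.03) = -7.93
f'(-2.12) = 14.73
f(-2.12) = -0.60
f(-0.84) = 3.24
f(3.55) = 70.68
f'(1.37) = 6.00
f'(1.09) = 1.31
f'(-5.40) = 156.16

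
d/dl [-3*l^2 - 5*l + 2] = -6*l - 5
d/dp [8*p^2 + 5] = 16*p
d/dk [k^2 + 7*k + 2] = 2*k + 7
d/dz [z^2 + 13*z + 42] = 2*z + 13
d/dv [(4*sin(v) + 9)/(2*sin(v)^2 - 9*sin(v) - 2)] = (-8*sin(v)^2 - 36*sin(v) + 73)*cos(v)/(9*sin(v) + 2*cos(v)^2)^2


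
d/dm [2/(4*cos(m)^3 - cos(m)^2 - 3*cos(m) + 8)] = 8*(-sin(2*m) + 3*sin(3*m))/(-cos(2*m) + 2*cos(3*m) + 15)^2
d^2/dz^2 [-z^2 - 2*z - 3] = -2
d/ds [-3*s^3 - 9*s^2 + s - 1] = -9*s^2 - 18*s + 1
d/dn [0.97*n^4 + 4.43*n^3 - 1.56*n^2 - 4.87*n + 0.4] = 3.88*n^3 + 13.29*n^2 - 3.12*n - 4.87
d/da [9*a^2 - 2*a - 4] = 18*a - 2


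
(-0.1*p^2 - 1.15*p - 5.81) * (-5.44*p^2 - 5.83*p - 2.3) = 0.544*p^4 + 6.839*p^3 + 38.5409*p^2 + 36.5173*p + 13.363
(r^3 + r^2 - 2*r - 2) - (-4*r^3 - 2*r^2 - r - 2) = 5*r^3 + 3*r^2 - r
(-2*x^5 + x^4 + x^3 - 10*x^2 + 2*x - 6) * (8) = -16*x^5 + 8*x^4 + 8*x^3 - 80*x^2 + 16*x - 48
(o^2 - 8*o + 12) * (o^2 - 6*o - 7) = o^4 - 14*o^3 + 53*o^2 - 16*o - 84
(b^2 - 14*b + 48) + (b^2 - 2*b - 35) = 2*b^2 - 16*b + 13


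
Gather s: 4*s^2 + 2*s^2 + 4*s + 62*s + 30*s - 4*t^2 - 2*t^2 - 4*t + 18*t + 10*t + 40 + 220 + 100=6*s^2 + 96*s - 6*t^2 + 24*t + 360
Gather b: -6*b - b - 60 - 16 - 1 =-7*b - 77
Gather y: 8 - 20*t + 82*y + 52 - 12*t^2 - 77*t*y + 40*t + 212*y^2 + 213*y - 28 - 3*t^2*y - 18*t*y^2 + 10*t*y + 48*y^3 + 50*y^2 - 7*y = -12*t^2 + 20*t + 48*y^3 + y^2*(262 - 18*t) + y*(-3*t^2 - 67*t + 288) + 32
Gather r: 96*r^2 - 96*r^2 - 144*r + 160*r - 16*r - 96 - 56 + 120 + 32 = 0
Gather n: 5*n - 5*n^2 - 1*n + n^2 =-4*n^2 + 4*n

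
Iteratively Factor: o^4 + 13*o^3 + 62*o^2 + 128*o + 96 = (o + 3)*(o^3 + 10*o^2 + 32*o + 32) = (o + 3)*(o + 4)*(o^2 + 6*o + 8) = (o + 3)*(o + 4)^2*(o + 2)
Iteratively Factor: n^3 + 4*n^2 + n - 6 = (n + 2)*(n^2 + 2*n - 3) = (n + 2)*(n + 3)*(n - 1)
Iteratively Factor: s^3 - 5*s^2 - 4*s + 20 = (s - 2)*(s^2 - 3*s - 10) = (s - 5)*(s - 2)*(s + 2)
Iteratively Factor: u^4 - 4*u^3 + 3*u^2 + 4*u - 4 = (u + 1)*(u^3 - 5*u^2 + 8*u - 4) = (u - 1)*(u + 1)*(u^2 - 4*u + 4) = (u - 2)*(u - 1)*(u + 1)*(u - 2)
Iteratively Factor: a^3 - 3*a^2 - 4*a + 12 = (a - 2)*(a^2 - a - 6) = (a - 3)*(a - 2)*(a + 2)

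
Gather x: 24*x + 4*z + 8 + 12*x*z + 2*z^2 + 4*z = x*(12*z + 24) + 2*z^2 + 8*z + 8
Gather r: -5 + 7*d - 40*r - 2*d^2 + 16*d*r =-2*d^2 + 7*d + r*(16*d - 40) - 5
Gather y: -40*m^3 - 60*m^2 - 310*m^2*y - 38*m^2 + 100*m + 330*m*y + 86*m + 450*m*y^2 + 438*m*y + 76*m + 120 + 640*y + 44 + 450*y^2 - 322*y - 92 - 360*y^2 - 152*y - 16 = -40*m^3 - 98*m^2 + 262*m + y^2*(450*m + 90) + y*(-310*m^2 + 768*m + 166) + 56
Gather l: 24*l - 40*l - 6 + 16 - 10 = -16*l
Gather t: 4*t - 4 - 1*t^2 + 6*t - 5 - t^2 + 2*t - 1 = -2*t^2 + 12*t - 10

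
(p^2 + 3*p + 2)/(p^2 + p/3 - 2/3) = 3*(p + 2)/(3*p - 2)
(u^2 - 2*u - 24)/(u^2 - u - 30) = (u + 4)/(u + 5)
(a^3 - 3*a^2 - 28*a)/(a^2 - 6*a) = (a^2 - 3*a - 28)/(a - 6)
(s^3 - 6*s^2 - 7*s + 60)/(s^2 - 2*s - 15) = s - 4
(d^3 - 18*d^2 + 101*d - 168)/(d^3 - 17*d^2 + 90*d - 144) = (d - 7)/(d - 6)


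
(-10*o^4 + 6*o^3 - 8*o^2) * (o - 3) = -10*o^5 + 36*o^4 - 26*o^3 + 24*o^2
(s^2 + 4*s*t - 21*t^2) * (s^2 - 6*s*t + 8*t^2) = s^4 - 2*s^3*t - 37*s^2*t^2 + 158*s*t^3 - 168*t^4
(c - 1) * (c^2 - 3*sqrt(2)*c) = c^3 - 3*sqrt(2)*c^2 - c^2 + 3*sqrt(2)*c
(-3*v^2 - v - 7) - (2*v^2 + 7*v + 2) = -5*v^2 - 8*v - 9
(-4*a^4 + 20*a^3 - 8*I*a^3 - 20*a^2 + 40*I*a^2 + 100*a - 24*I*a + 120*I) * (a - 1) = -4*a^5 + 24*a^4 - 8*I*a^4 - 40*a^3 + 48*I*a^3 + 120*a^2 - 64*I*a^2 - 100*a + 144*I*a - 120*I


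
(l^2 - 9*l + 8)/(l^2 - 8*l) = (l - 1)/l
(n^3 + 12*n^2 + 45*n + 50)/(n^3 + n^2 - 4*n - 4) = (n^2 + 10*n + 25)/(n^2 - n - 2)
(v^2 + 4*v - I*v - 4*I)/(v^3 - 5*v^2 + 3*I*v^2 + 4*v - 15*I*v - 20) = (v + 4)/(v^2 + v*(-5 + 4*I) - 20*I)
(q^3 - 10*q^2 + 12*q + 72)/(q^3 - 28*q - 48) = (q - 6)/(q + 4)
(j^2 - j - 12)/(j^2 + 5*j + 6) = (j - 4)/(j + 2)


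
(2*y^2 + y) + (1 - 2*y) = 2*y^2 - y + 1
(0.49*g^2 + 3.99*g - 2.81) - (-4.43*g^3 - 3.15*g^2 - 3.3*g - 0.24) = 4.43*g^3 + 3.64*g^2 + 7.29*g - 2.57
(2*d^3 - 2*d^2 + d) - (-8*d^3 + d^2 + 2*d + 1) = 10*d^3 - 3*d^2 - d - 1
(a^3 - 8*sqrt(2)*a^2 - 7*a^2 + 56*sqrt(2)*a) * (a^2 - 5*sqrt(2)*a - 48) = a^5 - 13*sqrt(2)*a^4 - 7*a^4 + 32*a^3 + 91*sqrt(2)*a^3 - 224*a^2 + 384*sqrt(2)*a^2 - 2688*sqrt(2)*a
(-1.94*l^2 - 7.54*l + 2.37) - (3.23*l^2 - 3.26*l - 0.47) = -5.17*l^2 - 4.28*l + 2.84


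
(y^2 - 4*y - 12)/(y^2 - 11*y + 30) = (y + 2)/(y - 5)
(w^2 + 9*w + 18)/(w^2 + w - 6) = (w + 6)/(w - 2)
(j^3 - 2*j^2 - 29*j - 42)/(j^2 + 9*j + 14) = (j^2 - 4*j - 21)/(j + 7)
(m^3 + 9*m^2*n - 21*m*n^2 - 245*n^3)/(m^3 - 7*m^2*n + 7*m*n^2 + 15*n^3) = (m^2 + 14*m*n + 49*n^2)/(m^2 - 2*m*n - 3*n^2)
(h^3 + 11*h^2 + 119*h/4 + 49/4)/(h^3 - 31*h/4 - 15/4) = (2*h^2 + 21*h + 49)/(2*h^2 - h - 15)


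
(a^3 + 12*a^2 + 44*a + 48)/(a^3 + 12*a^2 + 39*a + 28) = (a^2 + 8*a + 12)/(a^2 + 8*a + 7)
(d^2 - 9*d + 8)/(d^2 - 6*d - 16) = (d - 1)/(d + 2)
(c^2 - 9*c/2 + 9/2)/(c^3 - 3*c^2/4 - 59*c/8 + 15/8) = 4*(2*c - 3)/(8*c^2 + 18*c - 5)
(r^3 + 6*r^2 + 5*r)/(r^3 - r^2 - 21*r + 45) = r*(r + 1)/(r^2 - 6*r + 9)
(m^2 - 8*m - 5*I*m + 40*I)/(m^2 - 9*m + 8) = (m - 5*I)/(m - 1)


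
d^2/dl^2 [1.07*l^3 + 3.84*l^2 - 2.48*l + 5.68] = 6.42*l + 7.68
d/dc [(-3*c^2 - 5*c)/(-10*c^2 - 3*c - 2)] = (-41*c^2 + 12*c + 10)/(100*c^4 + 60*c^3 + 49*c^2 + 12*c + 4)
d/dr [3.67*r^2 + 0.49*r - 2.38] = 7.34*r + 0.49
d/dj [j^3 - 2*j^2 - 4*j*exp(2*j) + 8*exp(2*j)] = 3*j^2 - 8*j*exp(2*j) - 4*j + 12*exp(2*j)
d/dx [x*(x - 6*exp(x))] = -x*(6*exp(x) - 1) + x - 6*exp(x)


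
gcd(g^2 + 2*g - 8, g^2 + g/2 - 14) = g + 4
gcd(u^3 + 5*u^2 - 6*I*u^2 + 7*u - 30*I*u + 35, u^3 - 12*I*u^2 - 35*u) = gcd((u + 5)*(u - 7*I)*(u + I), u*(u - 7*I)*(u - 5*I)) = u - 7*I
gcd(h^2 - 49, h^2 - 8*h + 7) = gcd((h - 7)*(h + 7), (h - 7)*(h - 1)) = h - 7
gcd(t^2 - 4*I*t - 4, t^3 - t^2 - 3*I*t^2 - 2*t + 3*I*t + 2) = t - 2*I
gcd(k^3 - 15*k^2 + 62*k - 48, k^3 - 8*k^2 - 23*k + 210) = k - 6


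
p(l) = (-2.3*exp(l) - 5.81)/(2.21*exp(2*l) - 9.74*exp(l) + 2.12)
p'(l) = (-2.3*exp(l) - 5.81)*(-4.42*exp(2*l) + 9.74*exp(l))/(2.21*exp(2*l) - 9.74*exp(l) + 2.12)^2 - 2.3*exp(l)/(2.21*exp(2*l) - 9.74*exp(l) + 2.12)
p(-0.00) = 1.50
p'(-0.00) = -1.05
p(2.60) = -0.14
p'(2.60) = 0.22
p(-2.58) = -4.29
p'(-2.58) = -2.32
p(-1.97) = -7.62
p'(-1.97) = -12.45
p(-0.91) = 4.67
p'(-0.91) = -9.73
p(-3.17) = -3.44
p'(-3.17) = -0.86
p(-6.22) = -2.77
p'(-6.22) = -0.03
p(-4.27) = -2.94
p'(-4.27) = -0.22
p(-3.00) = -3.61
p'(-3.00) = -1.11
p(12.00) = 0.00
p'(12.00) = 0.00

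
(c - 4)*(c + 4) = c^2 - 16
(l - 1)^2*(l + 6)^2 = l^4 + 10*l^3 + 13*l^2 - 60*l + 36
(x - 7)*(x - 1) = x^2 - 8*x + 7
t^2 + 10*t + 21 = (t + 3)*(t + 7)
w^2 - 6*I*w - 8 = (w - 4*I)*(w - 2*I)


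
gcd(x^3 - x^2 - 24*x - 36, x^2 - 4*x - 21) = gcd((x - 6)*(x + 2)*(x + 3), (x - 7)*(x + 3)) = x + 3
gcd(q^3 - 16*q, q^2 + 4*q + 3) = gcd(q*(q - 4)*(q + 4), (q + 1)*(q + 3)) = 1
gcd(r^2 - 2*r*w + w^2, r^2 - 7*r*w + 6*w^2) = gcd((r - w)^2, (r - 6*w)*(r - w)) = r - w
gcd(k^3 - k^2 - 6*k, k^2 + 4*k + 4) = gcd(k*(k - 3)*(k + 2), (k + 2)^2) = k + 2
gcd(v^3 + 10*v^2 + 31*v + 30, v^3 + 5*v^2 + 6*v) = v^2 + 5*v + 6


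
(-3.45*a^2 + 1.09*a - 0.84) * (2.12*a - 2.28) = -7.314*a^3 + 10.1768*a^2 - 4.266*a + 1.9152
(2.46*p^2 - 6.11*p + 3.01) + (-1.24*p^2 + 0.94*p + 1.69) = 1.22*p^2 - 5.17*p + 4.7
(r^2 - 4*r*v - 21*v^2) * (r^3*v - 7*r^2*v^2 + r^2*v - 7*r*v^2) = r^5*v - 11*r^4*v^2 + r^4*v + 7*r^3*v^3 - 11*r^3*v^2 + 147*r^2*v^4 + 7*r^2*v^3 + 147*r*v^4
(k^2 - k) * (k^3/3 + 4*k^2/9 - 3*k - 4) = k^5/3 + k^4/9 - 31*k^3/9 - k^2 + 4*k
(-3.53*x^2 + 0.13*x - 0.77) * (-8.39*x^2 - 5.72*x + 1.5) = 29.6167*x^4 + 19.1009*x^3 + 0.4217*x^2 + 4.5994*x - 1.155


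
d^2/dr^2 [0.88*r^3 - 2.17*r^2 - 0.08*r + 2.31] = 5.28*r - 4.34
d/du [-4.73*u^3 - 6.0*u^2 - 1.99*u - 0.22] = -14.19*u^2 - 12.0*u - 1.99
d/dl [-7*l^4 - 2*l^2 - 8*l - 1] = -28*l^3 - 4*l - 8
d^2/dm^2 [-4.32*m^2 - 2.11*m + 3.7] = -8.64000000000000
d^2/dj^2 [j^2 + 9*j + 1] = 2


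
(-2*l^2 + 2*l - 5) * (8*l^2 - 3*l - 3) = -16*l^4 + 22*l^3 - 40*l^2 + 9*l + 15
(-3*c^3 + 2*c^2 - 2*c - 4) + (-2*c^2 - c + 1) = -3*c^3 - 3*c - 3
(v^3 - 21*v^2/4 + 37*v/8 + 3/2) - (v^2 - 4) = v^3 - 25*v^2/4 + 37*v/8 + 11/2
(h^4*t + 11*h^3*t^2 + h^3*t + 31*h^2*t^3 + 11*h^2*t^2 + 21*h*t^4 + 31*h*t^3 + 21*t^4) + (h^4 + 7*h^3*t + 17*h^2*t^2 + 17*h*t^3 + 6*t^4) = h^4*t + h^4 + 11*h^3*t^2 + 8*h^3*t + 31*h^2*t^3 + 28*h^2*t^2 + 21*h*t^4 + 48*h*t^3 + 27*t^4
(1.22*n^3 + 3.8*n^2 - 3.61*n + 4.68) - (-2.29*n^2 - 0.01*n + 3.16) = 1.22*n^3 + 6.09*n^2 - 3.6*n + 1.52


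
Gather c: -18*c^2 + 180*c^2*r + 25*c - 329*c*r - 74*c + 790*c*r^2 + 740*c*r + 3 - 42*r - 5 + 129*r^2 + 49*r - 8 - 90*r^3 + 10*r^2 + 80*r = c^2*(180*r - 18) + c*(790*r^2 + 411*r - 49) - 90*r^3 + 139*r^2 + 87*r - 10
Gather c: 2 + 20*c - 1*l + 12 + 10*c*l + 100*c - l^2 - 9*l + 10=c*(10*l + 120) - l^2 - 10*l + 24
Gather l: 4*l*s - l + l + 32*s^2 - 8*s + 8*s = 4*l*s + 32*s^2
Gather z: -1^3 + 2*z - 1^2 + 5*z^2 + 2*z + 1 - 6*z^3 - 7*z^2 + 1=-6*z^3 - 2*z^2 + 4*z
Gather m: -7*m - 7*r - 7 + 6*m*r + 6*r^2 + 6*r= m*(6*r - 7) + 6*r^2 - r - 7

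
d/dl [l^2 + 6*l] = 2*l + 6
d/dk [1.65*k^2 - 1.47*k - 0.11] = 3.3*k - 1.47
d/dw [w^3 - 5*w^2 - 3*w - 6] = 3*w^2 - 10*w - 3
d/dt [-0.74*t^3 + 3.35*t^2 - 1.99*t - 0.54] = -2.22*t^2 + 6.7*t - 1.99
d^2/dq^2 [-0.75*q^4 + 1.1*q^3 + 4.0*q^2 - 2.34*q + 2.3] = -9.0*q^2 + 6.6*q + 8.0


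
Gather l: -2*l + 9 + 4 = 13 - 2*l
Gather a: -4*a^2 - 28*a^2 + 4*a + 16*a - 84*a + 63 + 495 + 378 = -32*a^2 - 64*a + 936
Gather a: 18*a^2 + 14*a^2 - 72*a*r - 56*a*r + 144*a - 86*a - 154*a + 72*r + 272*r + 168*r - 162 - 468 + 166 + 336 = 32*a^2 + a*(-128*r - 96) + 512*r - 128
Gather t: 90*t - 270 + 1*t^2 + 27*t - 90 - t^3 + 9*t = -t^3 + t^2 + 126*t - 360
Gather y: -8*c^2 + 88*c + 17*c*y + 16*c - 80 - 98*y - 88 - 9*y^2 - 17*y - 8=-8*c^2 + 104*c - 9*y^2 + y*(17*c - 115) - 176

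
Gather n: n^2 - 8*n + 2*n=n^2 - 6*n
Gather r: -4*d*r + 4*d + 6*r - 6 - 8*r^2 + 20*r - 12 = 4*d - 8*r^2 + r*(26 - 4*d) - 18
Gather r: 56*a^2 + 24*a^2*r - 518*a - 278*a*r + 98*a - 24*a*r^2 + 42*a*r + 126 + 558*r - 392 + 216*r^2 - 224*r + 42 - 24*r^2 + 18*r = 56*a^2 - 420*a + r^2*(192 - 24*a) + r*(24*a^2 - 236*a + 352) - 224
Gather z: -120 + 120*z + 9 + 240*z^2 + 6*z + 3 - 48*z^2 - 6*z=192*z^2 + 120*z - 108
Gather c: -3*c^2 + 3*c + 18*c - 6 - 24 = -3*c^2 + 21*c - 30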